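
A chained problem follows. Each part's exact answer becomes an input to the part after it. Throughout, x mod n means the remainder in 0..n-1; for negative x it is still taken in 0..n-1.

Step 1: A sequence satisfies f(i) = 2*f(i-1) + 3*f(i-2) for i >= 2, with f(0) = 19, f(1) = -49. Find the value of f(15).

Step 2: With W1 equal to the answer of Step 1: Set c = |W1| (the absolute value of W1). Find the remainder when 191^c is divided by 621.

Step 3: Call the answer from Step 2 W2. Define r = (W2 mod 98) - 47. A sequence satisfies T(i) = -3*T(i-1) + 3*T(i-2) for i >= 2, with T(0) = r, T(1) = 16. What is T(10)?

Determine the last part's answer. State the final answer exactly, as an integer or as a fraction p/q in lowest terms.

Step 1: f(2) = 2*(-49) + 3*(19) = -41; iterating: f(2)=-41, f(3)=-229, f(4)=-581, f(5)=-1849, f(6)=-5441, f(7)=-16429, f(8)=-49181, f(9)=-147649, f(10)=-442841, f(11)=-1328629, f(12)=-3985781, f(13)=-11957449, f(14)=-35872241, f(15)=-107616829; answer -107616829
Step 2: W1 = -107616829; c = 107616829; squarings mod 621: 191^1=191, 191^2=463, 191^4=124, 191^8=472, 191^16=466, 191^32=427, 191^64=376, 191^128=409, 191^256=232, 191^512=418, 191^1024=223, 191^2048=49, 191^4096=538, 191^8192=58, 191^16384=259, 191^32768=13, 191^65536=169, 191^131072=616, 191^262144=25, 191^524288=4, 191^1048576=16, 191^2097152=256, 191^4194304=331, 191^8388608=265, 191^16777216=52, 191^33554432=220, 191^67108864=583; 191^107616829 = 191^1 * 191^4 * 191^8 * 191^16 * 191^32 * 191^512 * 191^2048 * 191^4096 * 191^131072 * 191^524288 * 191^2097152 * 191^4194304 * 191^33554432 * 191^67108864 = 605 (mod 621); answer 605
Step 3: W2 = 605; r = -30; T(2) = -3*(16) + 3*(-30) = -138; iterating: T(2)=-138, T(3)=462, T(4)=-1800, T(5)=6786, T(6)=-25758, T(7)=97632, T(8)=-370170, T(9)=1403406, T(10)=-5320728; answer -5320728

-5320728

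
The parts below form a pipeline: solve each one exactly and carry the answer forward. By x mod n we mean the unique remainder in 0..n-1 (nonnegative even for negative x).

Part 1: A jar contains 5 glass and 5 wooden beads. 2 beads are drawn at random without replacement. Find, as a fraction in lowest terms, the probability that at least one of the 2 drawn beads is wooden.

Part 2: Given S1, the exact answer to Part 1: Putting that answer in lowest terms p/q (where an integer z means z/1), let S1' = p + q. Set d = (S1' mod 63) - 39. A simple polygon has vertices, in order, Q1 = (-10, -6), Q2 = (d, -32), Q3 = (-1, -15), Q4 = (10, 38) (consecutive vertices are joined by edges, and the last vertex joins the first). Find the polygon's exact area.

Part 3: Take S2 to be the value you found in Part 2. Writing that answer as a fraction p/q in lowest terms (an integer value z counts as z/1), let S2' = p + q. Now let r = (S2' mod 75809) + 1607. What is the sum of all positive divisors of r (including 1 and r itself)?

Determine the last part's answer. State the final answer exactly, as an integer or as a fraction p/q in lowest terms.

4770

Part 1: total draws C(10,2) = 45; complement C(5,2) = 10; favorable 45 - 10 = 35; P = 7/9; answer 7/9
Part 2: S1 = 7/9; threaded value p + q = 16; d = -23; cross terms: (-10*-32 - -23*-6)=182, (-23*-15 - -1*-32)=313, (-1*38 - 10*-15)=112, (10*-6 - -10*38)=320; twice the area = |927| = 927; area = 927/2; answer 927/2
Part 3: S2 = 927/2; threaded value p + q = 929; r = 2536; 2536 = 2^3 * 317; sigma = (1 + 2 + 4 + 8) * (1 + 317) = 15 * 318 = 4770; answer 4770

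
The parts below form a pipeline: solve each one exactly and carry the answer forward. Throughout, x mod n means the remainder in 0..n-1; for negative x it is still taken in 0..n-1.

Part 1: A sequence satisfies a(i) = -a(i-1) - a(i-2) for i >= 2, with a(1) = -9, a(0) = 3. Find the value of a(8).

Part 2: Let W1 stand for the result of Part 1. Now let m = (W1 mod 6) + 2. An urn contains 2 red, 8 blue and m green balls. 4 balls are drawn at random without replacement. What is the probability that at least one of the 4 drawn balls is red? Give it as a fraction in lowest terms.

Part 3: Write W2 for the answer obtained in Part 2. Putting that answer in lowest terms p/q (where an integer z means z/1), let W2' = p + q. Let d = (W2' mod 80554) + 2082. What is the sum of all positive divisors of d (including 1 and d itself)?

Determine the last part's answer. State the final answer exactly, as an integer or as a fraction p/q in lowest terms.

Part 1: a(2) = -1*(-9) - 1*(3) = 6; iterating: a(2)=6, a(3)=3, a(4)=-9, a(5)=6, a(6)=3, a(7)=-9, a(8)=6; answer 6
Part 2: W1 = 6; m = 2; total draws C(12,4) = 495; complement C(10,4) = 210; favorable 495 - 210 = 285; P = 19/33; answer 19/33
Part 3: W2 = 19/33; threaded value p + q = 52; d = 2134; 2134 = 2 * 11 * 97; sigma = (1 + 2) * (1 + 11) * (1 + 97) = 3 * 12 * 98 = 3528; answer 3528

3528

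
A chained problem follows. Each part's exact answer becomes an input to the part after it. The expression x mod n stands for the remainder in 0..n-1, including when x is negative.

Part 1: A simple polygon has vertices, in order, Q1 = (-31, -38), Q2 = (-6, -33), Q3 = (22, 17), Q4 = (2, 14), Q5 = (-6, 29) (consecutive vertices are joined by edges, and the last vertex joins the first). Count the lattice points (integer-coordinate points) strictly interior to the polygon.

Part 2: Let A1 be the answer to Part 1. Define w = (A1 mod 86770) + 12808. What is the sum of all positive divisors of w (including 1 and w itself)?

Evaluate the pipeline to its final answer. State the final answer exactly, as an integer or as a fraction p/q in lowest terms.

Part 1: cross terms: (-31*-33 - -6*-38)=795, (-6*17 - 22*-33)=624, (22*14 - 2*17)=274, (2*29 - -6*14)=142, (-6*-38 - -31*29)=1127; twice the area = |2962| = 2962; area = 1481; boundary points = 5 + 2 + 1 + 1 + 1 = 10; strictly interior points = area - boundary/2 + 1 = 1477; answer 1477
Part 2: A1 = 1477; w = 14285; 14285 = 5 * 2857; sigma = (1 + 5) * (1 + 2857) = 6 * 2858 = 17148; answer 17148

17148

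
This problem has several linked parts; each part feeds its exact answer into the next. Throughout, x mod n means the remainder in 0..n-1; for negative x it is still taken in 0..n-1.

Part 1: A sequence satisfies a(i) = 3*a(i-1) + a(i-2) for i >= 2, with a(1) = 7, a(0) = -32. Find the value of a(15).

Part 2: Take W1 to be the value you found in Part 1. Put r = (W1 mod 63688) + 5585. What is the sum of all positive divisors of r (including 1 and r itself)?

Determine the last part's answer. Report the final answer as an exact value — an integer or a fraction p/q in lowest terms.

28440

Part 1: a(2) = 3*(7) + 1*(-32) = -11; iterating: a(2)=-11, a(3)=-26, a(4)=-89, a(5)=-293, a(6)=-968, a(7)=-3197, a(8)=-10559, a(9)=-34874, a(10)=-115181, a(11)=-380417, a(12)=-1256432, a(13)=-4149713, a(14)=-13705571, a(15)=-45266426; answer -45266426
Part 2: W1 = -45266426; r = 21327; 21327 = 3 * 7109; sigma = (1 + 3) * (1 + 7109) = 4 * 7110 = 28440; answer 28440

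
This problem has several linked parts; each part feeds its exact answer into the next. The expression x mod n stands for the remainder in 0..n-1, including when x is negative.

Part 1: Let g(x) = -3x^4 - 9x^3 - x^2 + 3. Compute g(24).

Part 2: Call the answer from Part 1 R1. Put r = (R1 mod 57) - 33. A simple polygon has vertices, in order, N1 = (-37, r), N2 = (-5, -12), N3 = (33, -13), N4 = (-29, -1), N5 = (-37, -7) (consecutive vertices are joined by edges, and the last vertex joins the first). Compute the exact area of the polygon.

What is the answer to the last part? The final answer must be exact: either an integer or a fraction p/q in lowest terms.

441

Part 1: -3*(24)^4 - 9*(24)^3 - 1*(24)^2 + 3 = (-995328) + (-124416) + (-576) + (3) = -1120317; answer -1120317
Part 2: R1 = -1120317; r = -15; cross terms: (-37*-12 - -5*-15)=369, (-5*-13 - 33*-12)=461, (33*-1 - -29*-13)=-410, (-29*-7 - -37*-1)=166, (-37*-15 - -37*-7)=296; twice the area = |882| = 882; area = 441; answer 441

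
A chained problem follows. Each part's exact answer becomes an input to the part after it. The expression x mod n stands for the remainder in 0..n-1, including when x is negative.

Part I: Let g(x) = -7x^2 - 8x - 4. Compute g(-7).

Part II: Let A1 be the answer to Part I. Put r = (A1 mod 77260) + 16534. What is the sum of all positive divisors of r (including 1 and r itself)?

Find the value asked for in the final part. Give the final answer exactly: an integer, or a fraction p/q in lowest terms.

93504

Part I: -7*(-7)^2 - 8*(-7)^1 - 4 = (-343) + (56) + (-4) = -291; answer -291
Part II: A1 = -291; r = 93503; 93503 is prime, so its only divisors are 1 and 93503; sigma = 1 + 93503 = 93504; answer 93504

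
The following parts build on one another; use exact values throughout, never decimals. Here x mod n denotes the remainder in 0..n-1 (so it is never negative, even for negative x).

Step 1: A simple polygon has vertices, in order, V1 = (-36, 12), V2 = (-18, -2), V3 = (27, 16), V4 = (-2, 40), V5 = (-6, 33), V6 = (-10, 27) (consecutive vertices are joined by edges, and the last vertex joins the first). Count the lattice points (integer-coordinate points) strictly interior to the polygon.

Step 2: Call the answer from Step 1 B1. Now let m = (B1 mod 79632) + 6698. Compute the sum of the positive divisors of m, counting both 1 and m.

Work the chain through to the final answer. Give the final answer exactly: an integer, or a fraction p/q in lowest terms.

8352

Step 1: cross terms: (-36*-2 - -18*12)=288, (-18*16 - 27*-2)=-234, (27*40 - -2*16)=1112, (-2*33 - -6*40)=174, (-6*27 - -10*33)=168, (-10*12 - -36*27)=852; twice the area = |2360| = 2360; area = 1180; boundary points = 2 + 9 + 1 + 1 + 2 + 1 = 16; strictly interior points = area - boundary/2 + 1 = 1173; answer 1173
Step 2: B1 = 1173; m = 7871; 7871 = 17 * 463; sigma = (1 + 17) * (1 + 463) = 18 * 464 = 8352; answer 8352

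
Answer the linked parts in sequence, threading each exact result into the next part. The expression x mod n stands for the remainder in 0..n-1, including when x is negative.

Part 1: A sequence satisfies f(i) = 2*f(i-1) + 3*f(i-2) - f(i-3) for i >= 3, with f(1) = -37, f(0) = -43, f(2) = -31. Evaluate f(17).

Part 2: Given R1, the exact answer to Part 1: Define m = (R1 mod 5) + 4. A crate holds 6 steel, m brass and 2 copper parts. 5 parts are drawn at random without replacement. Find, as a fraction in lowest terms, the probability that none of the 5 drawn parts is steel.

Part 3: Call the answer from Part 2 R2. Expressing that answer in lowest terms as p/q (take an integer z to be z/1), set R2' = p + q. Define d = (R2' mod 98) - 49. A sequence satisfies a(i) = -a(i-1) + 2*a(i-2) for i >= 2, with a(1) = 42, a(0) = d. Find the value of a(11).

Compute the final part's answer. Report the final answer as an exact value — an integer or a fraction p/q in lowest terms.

Part 1: f(3) = 2*(-31) + 3*(-37) - 1*(-43) = -130; iterating: f(3)=-130, f(4)=-316, f(5)=-991, f(6)=-2800, f(7)=-8257, f(8)=-23923, f(9)=-69817, f(10)=-203146, f(11)=-591820, f(12)=-1723261, f(13)=-5018836, f(14)=-14615635, f(15)=-42564517, f(16)=-123957103, f(17)=-360992122; answer -360992122
Part 2: R1 = -360992122; m = 7; total draws C(15,5) = 3003; favorable C(9,5) = 126; P = 6/143; answer 6/143
Part 3: R2 = 6/143; threaded value p + q = 149; d = 2; a(2) = -1*(42) + 2*(2) = -38; iterating: a(2)=-38, a(3)=122, a(4)=-198, a(5)=442, a(6)=-838, a(7)=1722, a(8)=-3398, a(9)=6842, a(10)=-13638, a(11)=27322; answer 27322

27322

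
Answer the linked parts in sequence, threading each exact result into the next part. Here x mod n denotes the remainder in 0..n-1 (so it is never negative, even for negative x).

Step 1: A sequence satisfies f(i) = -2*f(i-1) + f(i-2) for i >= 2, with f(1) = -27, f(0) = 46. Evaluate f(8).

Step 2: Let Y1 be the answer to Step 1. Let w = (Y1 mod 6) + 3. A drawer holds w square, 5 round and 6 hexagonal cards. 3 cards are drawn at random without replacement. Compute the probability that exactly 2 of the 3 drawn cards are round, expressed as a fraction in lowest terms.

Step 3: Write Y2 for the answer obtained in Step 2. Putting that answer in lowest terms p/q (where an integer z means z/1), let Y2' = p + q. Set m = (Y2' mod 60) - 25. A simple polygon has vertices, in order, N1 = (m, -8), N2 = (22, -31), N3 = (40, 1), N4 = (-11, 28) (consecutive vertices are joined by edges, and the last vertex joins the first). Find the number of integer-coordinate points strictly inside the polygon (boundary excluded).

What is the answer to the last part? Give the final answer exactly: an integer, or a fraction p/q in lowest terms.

Step 1: f(2) = -2*(-27) + 1*(46) = 100; iterating: f(2)=100, f(3)=-227, f(4)=554, f(5)=-1335, f(6)=3224, f(7)=-7783, f(8)=18790; answer 18790
Step 2: Y1 = 18790; w = 7; total draws C(18,3) = 816; favorable C(5,2)*C(13,1) = 130; P = 65/408; answer 65/408
Step 3: Y2 = 65/408; threaded value p + q = 473; m = 28; cross terms: (28*-31 - 22*-8)=-692, (22*1 - 40*-31)=1262, (40*28 - -11*1)=1131, (-11*-8 - 28*28)=-696; twice the area = |1005| = 1005; area = 1005/2; boundary points = 1 + 2 + 3 + 3 = 9; strictly interior points = area - boundary/2 + 1 = 499; answer 499

499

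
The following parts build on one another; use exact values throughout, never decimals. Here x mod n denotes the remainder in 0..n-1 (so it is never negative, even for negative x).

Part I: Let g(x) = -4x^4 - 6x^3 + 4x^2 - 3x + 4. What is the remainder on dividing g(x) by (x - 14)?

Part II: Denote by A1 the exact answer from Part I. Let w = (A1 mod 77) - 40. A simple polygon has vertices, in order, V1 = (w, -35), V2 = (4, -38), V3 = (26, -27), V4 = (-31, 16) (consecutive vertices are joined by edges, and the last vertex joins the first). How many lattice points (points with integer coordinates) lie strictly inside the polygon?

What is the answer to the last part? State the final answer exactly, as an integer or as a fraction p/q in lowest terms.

Part I: remainder = value at the root: -4*(14)^4 - 6*(14)^3 + 4*(14)^2 - 3*(14)^1 + 4 = (-153664) + (-16464) + (784) + (-42) + (4) = -169382; answer -169382
Part II: A1 = -169382; w = -22; cross terms: (-22*-38 - 4*-35)=976, (4*-27 - 26*-38)=880, (26*16 - -31*-27)=-421, (-31*-35 - -22*16)=1437; twice the area = |2872| = 2872; area = 1436; boundary points = 1 + 11 + 1 + 3 = 16; strictly interior points = area - boundary/2 + 1 = 1429; answer 1429

1429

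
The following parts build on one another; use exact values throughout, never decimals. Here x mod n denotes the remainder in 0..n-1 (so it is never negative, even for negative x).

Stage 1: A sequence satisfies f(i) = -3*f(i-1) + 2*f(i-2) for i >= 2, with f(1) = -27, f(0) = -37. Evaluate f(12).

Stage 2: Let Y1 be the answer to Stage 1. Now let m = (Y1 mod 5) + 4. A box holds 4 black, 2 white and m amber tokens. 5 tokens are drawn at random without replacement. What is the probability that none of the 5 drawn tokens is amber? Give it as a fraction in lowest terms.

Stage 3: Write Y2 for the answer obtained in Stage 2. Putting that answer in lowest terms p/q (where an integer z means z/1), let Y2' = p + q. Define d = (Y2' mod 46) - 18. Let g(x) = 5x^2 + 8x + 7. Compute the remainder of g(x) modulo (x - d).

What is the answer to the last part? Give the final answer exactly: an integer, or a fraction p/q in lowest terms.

Stage 1: f(2) = -3*(-27) + 2*(-37) = 7; iterating: f(2)=7, f(3)=-75, f(4)=239, f(5)=-867, f(6)=3079, f(7)=-10971, f(8)=39071, f(9)=-139155, f(10)=495607, f(11)=-1765131, f(12)=6286607; answer 6286607
Stage 2: Y1 = 6286607; m = 6; total draws C(12,5) = 792; favorable C(6,5) = 6; P = 1/132; answer 1/132
Stage 3: Y2 = 1/132; threaded value p + q = 133; d = 23; remainder = value at the root: 5*(23)^2 + 8*(23)^1 + 7 = (2645) + (184) + (7) = 2836; answer 2836

2836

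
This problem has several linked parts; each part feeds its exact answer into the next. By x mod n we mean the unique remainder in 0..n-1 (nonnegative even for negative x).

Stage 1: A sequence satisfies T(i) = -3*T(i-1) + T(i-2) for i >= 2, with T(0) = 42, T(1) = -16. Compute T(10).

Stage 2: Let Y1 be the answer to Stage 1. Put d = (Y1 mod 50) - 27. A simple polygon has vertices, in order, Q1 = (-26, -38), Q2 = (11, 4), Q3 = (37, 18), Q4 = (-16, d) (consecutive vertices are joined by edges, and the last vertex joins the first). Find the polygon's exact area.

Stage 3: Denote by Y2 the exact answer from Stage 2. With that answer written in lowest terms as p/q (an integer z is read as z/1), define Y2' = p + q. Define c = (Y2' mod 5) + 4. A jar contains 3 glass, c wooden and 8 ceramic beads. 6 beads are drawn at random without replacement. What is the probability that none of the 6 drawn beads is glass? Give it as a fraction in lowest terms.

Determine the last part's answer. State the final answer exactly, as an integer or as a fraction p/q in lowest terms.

33/136

Stage 1: T(2) = -3*(-16) + 1*(42) = 90; iterating: T(2)=90, T(3)=-286, T(4)=948, T(5)=-3130, T(6)=10338, T(7)=-34144, T(8)=112770, T(9)=-372454, T(10)=1230132; answer 1230132
Stage 2: Y1 = 1230132; d = 5; cross terms: (-26*4 - 11*-38)=314, (11*18 - 37*4)=50, (37*5 - -16*18)=473, (-16*-38 - -26*5)=738; twice the area = |1575| = 1575; area = 1575/2; answer 1575/2
Stage 3: Y2 = 1575/2; threaded value p + q = 1577; c = 6; total draws C(17,6) = 12376; favorable C(14,6) = 3003; P = 33/136; answer 33/136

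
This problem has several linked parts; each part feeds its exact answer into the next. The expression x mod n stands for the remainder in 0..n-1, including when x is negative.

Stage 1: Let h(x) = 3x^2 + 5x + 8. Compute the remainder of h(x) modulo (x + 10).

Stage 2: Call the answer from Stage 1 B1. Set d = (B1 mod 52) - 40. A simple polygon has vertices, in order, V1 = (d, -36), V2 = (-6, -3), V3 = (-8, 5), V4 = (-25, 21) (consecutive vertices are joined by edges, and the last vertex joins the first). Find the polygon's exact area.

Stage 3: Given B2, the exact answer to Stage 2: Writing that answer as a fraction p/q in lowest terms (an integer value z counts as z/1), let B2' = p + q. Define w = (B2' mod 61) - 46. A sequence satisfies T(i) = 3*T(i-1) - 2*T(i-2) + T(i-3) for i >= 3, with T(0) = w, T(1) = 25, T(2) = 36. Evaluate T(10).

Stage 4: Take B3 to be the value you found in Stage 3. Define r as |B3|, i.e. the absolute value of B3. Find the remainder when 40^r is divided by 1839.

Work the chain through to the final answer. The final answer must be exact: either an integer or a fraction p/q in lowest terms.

1180

Stage 1: remainder = value at the root: 3*(-10)^2 + 5*(-10)^1 + 8 = (300) + (-50) + (8) = 258; answer 258
Stage 2: B1 = 258; d = 10; cross terms: (10*-3 - -6*-36)=-246, (-6*5 - -8*-3)=-54, (-8*21 - -25*5)=-43, (-25*-36 - 10*21)=690; twice the area = |347| = 347; area = 347/2; answer 347/2
Stage 3: B2 = 347/2; threaded value p + q = 349; w = -2; T(3) = 3*(36) - 2*(25) + 1*(-2) = 56; iterating: T(3)=56, T(4)=121, T(5)=287, T(6)=675, T(7)=1572, T(8)=3653, T(9)=8490, T(10)=19736; answer 19736
Stage 4: B3 = 19736; r = 19736; squarings mod 1839: 40^1=40, 40^2=1600, 40^4=112, 40^8=1510, 40^16=1579, 40^32=1396, 40^64=1315, 40^128=565, 40^256=1078, 40^512=1675, 40^1024=1150, 40^2048=259, 40^4096=877, 40^8192=427, 40^16384=268; 40^19736 = 40^8 * 40^16 * 40^256 * 40^1024 * 40^2048 * 40^16384 = 1180 (mod 1839); answer 1180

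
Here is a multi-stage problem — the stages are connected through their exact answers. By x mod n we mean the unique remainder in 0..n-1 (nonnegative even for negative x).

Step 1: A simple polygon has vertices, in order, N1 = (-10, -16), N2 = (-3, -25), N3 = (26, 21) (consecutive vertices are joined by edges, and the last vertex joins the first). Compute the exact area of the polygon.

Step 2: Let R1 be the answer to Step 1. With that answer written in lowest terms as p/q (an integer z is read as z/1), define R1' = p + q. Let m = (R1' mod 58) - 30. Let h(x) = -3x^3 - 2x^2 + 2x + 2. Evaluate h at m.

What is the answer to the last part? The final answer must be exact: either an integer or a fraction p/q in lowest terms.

Step 1: cross terms: (-10*-25 - -3*-16)=202, (-3*21 - 26*-25)=587, (26*-16 - -10*21)=-206; twice the area = |583| = 583; area = 583/2; answer 583/2
Step 2: R1 = 583/2; threaded value p + q = 585; m = -25; -3*(-25)^3 - 2*(-25)^2 + 2*(-25)^1 + 2 = (46875) + (-1250) + (-50) + (2) = 45577; answer 45577

45577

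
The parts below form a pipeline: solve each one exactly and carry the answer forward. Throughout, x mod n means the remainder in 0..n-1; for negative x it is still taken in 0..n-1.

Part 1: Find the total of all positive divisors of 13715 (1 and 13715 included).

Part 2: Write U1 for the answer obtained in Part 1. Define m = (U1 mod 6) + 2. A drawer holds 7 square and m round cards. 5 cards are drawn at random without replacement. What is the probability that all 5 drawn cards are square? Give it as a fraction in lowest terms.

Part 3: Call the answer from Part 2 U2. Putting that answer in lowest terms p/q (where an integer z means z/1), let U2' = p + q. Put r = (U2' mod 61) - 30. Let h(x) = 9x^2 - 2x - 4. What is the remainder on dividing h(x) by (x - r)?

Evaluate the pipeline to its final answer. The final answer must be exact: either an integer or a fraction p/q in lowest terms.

4803

Part 1: 13715 = 5 * 13 * 211; sigma = (1 + 5) * (1 + 13) * (1 + 211) = 6 * 14 * 212 = 17808; answer 17808
Part 2: U1 = 17808; m = 2; total draws C(9,5) = 126; favorable C(7,5) = 21; P = 1/6; answer 1/6
Part 3: U2 = 1/6; threaded value p + q = 7; r = -23; remainder = value at the root: 9*(-23)^2 - 2*(-23)^1 - 4 = (4761) + (46) + (-4) = 4803; answer 4803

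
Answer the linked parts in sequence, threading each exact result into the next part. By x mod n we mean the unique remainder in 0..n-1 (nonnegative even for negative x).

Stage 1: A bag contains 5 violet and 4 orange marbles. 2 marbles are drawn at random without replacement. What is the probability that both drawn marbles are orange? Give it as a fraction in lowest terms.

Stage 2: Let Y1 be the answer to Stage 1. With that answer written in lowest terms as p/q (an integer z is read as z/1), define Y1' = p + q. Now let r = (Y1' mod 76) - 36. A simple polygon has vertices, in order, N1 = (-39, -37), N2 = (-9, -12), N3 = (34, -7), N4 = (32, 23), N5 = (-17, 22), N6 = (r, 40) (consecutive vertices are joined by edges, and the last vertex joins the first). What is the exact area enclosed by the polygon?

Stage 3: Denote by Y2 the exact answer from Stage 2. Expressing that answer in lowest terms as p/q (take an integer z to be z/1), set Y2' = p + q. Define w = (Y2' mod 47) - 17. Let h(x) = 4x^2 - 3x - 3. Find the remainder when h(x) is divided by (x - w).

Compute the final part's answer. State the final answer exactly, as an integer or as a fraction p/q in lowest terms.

Stage 1: total draws C(9,2) = 36; favorable C(4,2) = 6; P = 1/6; answer 1/6
Stage 2: Y1 = 1/6; threaded value p + q = 7; r = -29; cross terms: (-39*-12 - -9*-37)=135, (-9*-7 - 34*-12)=471, (34*23 - 32*-7)=1006, (32*22 - -17*23)=1095, (-17*40 - -29*22)=-42, (-29*-37 - -39*40)=2633; twice the area = |5298| = 5298; area = 2649; answer 2649
Stage 3: Y2 = 2649; threaded value p + q = 2650; w = 1; remainder = value at the root: 4*(1)^2 - 3*(1)^1 - 3 = (4) + (-3) + (-3) = -2; answer -2

-2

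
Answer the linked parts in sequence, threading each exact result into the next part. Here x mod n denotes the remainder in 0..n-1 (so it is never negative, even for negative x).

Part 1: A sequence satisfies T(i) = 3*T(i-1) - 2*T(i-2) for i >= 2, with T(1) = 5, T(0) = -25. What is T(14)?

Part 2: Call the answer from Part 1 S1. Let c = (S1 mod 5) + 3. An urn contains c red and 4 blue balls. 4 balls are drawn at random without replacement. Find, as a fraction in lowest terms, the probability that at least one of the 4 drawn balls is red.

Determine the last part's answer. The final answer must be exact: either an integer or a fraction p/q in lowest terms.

34/35

Part 1: T(2) = 3*(5) - 2*(-25) = 65; iterating: T(2)=65, T(3)=185, T(4)=425, T(5)=905, T(6)=1865, T(7)=3785, T(8)=7625, T(9)=15305, T(10)=30665, T(11)=61385, T(12)=122825, T(13)=245705, T(14)=491465; answer 491465
Part 2: S1 = 491465; c = 3; total draws C(7,4) = 35; complement C(4,4) = 1; favorable 35 - 1 = 34; P = 34/35; answer 34/35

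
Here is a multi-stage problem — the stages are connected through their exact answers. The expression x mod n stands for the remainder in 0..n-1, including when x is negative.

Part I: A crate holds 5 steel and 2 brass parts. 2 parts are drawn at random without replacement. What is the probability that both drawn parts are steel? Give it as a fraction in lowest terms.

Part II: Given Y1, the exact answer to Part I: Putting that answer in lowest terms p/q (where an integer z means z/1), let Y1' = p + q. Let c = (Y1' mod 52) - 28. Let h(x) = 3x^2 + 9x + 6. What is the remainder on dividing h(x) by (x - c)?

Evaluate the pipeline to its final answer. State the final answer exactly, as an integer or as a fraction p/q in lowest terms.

Part I: total draws C(7,2) = 21; favorable C(5,2) = 10; P = 10/21; answer 10/21
Part II: Y1 = 10/21; threaded value p + q = 31; c = 3; remainder = value at the root: 3*(3)^2 + 9*(3)^1 + 6 = (27) + (27) + (6) = 60; answer 60

60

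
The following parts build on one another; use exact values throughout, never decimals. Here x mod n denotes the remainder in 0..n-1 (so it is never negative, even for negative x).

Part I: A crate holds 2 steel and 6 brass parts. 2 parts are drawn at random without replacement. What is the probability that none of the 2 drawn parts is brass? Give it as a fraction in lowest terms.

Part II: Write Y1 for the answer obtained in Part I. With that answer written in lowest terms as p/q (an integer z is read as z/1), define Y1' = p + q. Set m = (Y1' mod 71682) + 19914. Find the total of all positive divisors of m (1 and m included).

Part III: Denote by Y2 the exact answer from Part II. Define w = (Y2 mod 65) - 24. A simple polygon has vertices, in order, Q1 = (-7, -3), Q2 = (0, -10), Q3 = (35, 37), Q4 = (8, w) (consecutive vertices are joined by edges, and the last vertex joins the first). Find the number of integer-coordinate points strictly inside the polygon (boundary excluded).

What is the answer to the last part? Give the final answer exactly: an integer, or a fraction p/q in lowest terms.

Part I: total draws C(8,2) = 28; favorable C(2,2) = 1; P = 1/28; answer 1/28
Part II: Y1 = 1/28; threaded value p + q = 29; m = 19943; 19943 = 7^2 * 11 * 37; sigma = (1 + 7 + 49) * (1 + 11) * (1 + 37) = 57 * 12 * 38 = 25992; answer 25992
Part III: Y2 = 25992; w = 33; cross terms: (-7*-10 - 0*-3)=70, (0*37 - 35*-10)=350, (35*33 - 8*37)=859, (8*-3 - -7*33)=207; twice the area = |1486| = 1486; area = 743; boundary points = 7 + 1 + 1 + 3 = 12; strictly interior points = area - boundary/2 + 1 = 738; answer 738

738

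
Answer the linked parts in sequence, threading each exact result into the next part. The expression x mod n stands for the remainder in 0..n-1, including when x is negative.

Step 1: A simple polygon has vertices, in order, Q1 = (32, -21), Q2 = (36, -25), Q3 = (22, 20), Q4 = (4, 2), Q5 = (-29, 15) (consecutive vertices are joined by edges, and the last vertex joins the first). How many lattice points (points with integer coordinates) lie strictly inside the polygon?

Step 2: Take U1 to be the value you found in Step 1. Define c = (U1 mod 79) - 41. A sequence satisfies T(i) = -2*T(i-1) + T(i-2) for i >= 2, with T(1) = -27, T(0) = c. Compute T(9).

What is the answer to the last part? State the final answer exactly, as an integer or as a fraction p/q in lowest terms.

-40467

Step 1: cross terms: (32*-25 - 36*-21)=-44, (36*20 - 22*-25)=1270, (22*2 - 4*20)=-36, (4*15 - -29*2)=118, (-29*-21 - 32*15)=129; twice the area = |1437| = 1437; area = 1437/2; boundary points = 4 + 1 + 18 + 1 + 1 = 25; strictly interior points = area - boundary/2 + 1 = 707; answer 707
Step 2: U1 = 707; c = 34; T(2) = -2*(-27) + 1*(34) = 88; iterating: T(2)=88, T(3)=-203, T(4)=494, T(5)=-1191, T(6)=2876, T(7)=-6943, T(8)=16762, T(9)=-40467; answer -40467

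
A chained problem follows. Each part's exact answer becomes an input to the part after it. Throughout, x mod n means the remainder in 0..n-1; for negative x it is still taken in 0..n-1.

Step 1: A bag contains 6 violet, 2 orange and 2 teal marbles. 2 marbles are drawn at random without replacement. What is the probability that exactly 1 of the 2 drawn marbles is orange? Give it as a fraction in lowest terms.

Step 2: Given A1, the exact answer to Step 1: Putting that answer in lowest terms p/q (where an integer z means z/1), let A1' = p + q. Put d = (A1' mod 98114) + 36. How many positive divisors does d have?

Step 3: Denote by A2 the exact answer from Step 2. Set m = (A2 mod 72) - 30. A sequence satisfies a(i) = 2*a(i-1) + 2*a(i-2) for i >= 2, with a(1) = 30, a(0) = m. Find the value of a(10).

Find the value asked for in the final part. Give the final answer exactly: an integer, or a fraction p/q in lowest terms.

63552

Step 1: total draws C(10,2) = 45; favorable C(2,1)*C(8,1) = 16; P = 16/45; answer 16/45
Step 2: A1 = 16/45; threaded value p + q = 61; d = 97; 97 is prime, so its only divisors are 1 and 97; count = 2; answer 2
Step 3: A2 = 2; m = -28; a(2) = 2*(30) + 2*(-28) = 4; iterating: a(2)=4, a(3)=68, a(4)=144, a(5)=424, a(6)=1136, a(7)=3120, a(8)=8512, a(9)=23264, a(10)=63552; answer 63552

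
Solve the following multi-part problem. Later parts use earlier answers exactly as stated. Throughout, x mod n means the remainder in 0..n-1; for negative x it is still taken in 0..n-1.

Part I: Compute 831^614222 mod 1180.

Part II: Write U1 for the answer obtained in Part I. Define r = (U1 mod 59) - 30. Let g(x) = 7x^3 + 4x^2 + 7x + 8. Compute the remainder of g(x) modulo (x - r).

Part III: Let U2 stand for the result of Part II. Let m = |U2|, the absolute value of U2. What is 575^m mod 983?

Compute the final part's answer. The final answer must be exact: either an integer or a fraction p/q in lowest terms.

63

Part I: squarings mod 1180: 831^1=831, 831^2=261, 831^4=861, 831^8=281, 831^16=1081, 831^32=361, 831^64=521, 831^128=41, 831^256=501, 831^512=841, 831^1024=461, 831^2048=121, 831^4096=481, 831^8192=81, 831^16384=661, 831^32768=321, 831^65536=381, 831^131072=21, 831^262144=441, 831^524288=961; 831^614222 = 831^2 * 831^4 * 831^8 * 831^64 * 831^256 * 831^512 * 831^1024 * 831^2048 * 831^4096 * 831^16384 * 831^65536 * 831^524288 = 261 (mod 1180); answer 261
Part II: U1 = 261; r = -5; remainder = value at the root: 7*(-5)^3 + 4*(-5)^2 + 7*(-5)^1 + 8 = (-875) + (100) + (-35) + (8) = -802; answer -802
Part III: U2 = -802; m = 802; squarings mod 983: 575^1=575, 575^2=337, 575^4=524, 575^8=319, 575^16=512, 575^32=666, 575^64=223, 575^128=579, 575^256=38, 575^512=461; 575^802 = 575^2 * 575^32 * 575^256 * 575^512 = 63 (mod 983); answer 63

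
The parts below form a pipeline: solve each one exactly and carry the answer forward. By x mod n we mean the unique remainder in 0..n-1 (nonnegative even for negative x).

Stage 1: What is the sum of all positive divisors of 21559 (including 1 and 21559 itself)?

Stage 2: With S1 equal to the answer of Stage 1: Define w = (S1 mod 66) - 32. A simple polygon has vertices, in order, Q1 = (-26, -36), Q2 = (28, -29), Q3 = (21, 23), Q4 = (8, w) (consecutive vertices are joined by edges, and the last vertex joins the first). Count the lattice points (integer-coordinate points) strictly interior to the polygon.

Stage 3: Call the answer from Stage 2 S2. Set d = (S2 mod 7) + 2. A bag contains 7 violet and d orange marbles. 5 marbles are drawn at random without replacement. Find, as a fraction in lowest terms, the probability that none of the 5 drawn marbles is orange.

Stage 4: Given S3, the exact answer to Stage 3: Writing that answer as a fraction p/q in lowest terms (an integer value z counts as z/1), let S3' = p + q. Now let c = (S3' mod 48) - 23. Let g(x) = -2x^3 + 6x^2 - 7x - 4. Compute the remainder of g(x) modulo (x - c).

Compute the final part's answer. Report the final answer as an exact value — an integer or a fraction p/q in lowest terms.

Stage 1: 21559 is prime, so its only divisors are 1 and 21559; sigma = 1 + 21559 = 21560; answer 21560
Stage 2: S1 = 21560; w = 12; cross terms: (-26*-29 - 28*-36)=1762, (28*23 - 21*-29)=1253, (21*12 - 8*23)=68, (8*-36 - -26*12)=24; twice the area = |3107| = 3107; area = 3107/2; boundary points = 1 + 1 + 1 + 2 = 5; strictly interior points = area - boundary/2 + 1 = 1552; answer 1552
Stage 3: S2 = 1552; d = 7; total draws C(14,5) = 2002; favorable C(7,5) = 21; P = 3/286; answer 3/286
Stage 4: S3 = 3/286; threaded value p + q = 289; c = -22; remainder = value at the root: -2*(-22)^3 + 6*(-22)^2 - 7*(-22)^1 - 4 = (21296) + (2904) + (154) + (-4) = 24350; answer 24350

24350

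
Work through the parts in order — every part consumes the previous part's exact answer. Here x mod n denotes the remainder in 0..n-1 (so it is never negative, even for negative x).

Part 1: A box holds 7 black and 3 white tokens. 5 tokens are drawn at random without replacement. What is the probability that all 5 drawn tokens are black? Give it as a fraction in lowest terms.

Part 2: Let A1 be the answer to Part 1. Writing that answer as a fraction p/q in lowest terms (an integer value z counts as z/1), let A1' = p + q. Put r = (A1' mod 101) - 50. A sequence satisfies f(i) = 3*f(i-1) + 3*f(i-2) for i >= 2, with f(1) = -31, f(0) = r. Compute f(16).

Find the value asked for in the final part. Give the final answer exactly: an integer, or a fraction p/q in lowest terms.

Part 1: total draws C(10,5) = 252; favorable C(7,5) = 21; P = 1/12; answer 1/12
Part 2: A1 = 1/12; threaded value p + q = 13; r = -37; f(2) = 3*(-31) + 3*(-37) = -204; iterating: f(2)=-204, f(3)=-705, f(4)=-2727, f(5)=-10296, f(6)=-39069, f(7)=-148095, f(8)=-561492, f(9)=-2128761, f(10)=-8070759, f(11)=-30598560, f(12)=-116007957, f(13)=-439819551, f(14)=-1667482524, f(15)=-6321906225, f(16)=-23968166247; answer -23968166247

-23968166247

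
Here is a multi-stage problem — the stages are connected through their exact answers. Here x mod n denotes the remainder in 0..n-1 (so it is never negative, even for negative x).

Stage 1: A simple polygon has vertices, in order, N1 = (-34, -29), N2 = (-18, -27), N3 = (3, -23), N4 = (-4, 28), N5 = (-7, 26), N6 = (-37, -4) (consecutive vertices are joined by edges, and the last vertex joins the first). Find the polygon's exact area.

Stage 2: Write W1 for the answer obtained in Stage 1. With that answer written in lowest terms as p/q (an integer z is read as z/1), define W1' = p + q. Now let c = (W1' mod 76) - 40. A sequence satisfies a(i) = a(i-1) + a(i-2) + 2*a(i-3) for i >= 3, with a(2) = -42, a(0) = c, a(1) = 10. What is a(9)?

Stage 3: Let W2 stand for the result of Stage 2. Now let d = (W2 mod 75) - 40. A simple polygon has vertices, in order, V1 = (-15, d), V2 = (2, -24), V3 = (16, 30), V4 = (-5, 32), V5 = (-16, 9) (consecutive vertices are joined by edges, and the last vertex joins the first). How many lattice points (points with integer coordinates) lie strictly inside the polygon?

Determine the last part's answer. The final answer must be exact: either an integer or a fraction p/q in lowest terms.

1203

Stage 1: cross terms: (-34*-27 - -18*-29)=396, (-18*-23 - 3*-27)=495, (3*28 - -4*-23)=-8, (-4*26 - -7*28)=92, (-7*-4 - -37*26)=990, (-37*-29 - -34*-4)=937; twice the area = |2902| = 2902; area = 1451; answer 1451
Stage 2: W1 = 1451; threaded value p + q = 1452; c = -32; a(3) = 1*(-42) + 1*(10) + 2*(-32) = -96; iterating: a(3)=-96, a(4)=-118, a(5)=-298, a(6)=-608, a(7)=-1142, a(8)=-2346, a(9)=-4704; answer -4704
Stage 3: W2 = -4704; d = -19; cross terms: (-15*-24 - 2*-19)=398, (2*30 - 16*-24)=444, (16*32 - -5*30)=662, (-5*9 - -16*32)=467, (-16*-19 - -15*9)=439; twice the area = |2410| = 2410; area = 1205; boundary points = 1 + 2 + 1 + 1 + 1 = 6; strictly interior points = area - boundary/2 + 1 = 1203; answer 1203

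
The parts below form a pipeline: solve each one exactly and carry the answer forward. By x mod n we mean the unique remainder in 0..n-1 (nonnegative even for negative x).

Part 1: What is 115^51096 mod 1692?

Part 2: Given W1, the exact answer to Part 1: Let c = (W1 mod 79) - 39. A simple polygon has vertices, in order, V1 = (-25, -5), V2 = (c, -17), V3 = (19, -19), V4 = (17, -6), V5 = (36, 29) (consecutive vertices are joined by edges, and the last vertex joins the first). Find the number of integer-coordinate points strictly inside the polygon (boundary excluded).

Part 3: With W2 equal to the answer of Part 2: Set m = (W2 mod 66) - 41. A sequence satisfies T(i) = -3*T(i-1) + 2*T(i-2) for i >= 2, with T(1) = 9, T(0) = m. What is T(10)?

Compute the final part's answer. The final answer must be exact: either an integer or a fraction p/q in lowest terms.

-1566617

Part 1: squarings mod 1692: 115^1=115, 115^2=1381, 115^4=277, 115^8=589, 115^16=61, 115^32=337, 115^64=205, 115^128=1417, 115^256=1177, 115^512=1273, 115^1024=1285, 115^2048=1525, 115^4096=817, 115^8192=841, 115^16384=25, 115^32768=625; 115^51096 = 115^8 * 115^16 * 115^128 * 115^256 * 115^512 * 115^1024 * 115^16384 * 115^32768 = 289 (mod 1692); answer 289
Part 2: W1 = 289; c = 13; cross terms: (-25*-17 - 13*-5)=490, (13*-19 - 19*-17)=76, (19*-6 - 17*-19)=209, (17*29 - 36*-6)=709, (36*-5 - -25*29)=545; twice the area = |2029| = 2029; area = 2029/2; boundary points = 2 + 2 + 1 + 1 + 1 = 7; strictly interior points = area - boundary/2 + 1 = 1012; answer 1012
Part 3: W2 = 1012; m = -19; T(2) = -3*(9) + 2*(-19) = -65; iterating: T(2)=-65, T(3)=213, T(4)=-769, T(5)=2733, T(6)=-9737, T(7)=34677, T(8)=-123505, T(9)=439869, T(10)=-1566617; answer -1566617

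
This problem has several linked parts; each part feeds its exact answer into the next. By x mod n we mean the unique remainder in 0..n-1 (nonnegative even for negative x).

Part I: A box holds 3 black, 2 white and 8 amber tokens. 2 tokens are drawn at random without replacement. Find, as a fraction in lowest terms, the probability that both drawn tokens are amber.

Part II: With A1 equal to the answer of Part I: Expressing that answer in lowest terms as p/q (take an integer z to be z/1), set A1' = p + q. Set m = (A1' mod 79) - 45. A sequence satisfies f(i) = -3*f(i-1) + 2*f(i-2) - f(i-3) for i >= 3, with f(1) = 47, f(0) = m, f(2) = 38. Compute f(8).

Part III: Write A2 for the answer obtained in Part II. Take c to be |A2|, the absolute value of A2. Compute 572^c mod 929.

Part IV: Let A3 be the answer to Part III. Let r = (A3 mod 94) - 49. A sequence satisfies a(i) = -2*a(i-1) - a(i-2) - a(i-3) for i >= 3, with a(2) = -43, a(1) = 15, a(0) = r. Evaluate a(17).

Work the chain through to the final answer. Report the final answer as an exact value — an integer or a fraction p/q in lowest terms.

Part I: total draws C(13,2) = 78; favorable C(8,2) = 28; P = 14/39; answer 14/39
Part II: A1 = 14/39; threaded value p + q = 53; m = 8; f(3) = -3*(38) + 2*(47) - 1*(8) = -28; iterating: f(3)=-28, f(4)=113, f(5)=-433, f(6)=1553, f(7)=-5638, f(8)=20453; answer 20453
Part III: A2 = 20453; c = 20453; squarings mod 929: 572^1=572, 572^2=176, 572^4=319, 572^8=500, 572^16=99, 572^32=511, 572^64=72, 572^128=539, 572^256=673, 572^512=506, 572^1024=561, 572^2048=719, 572^4096=437, 572^8192=524, 572^16384=521; 572^20453 = 572^1 * 572^4 * 572^32 * 572^64 * 572^128 * 572^256 * 572^512 * 572^1024 * 572^2048 * 572^16384 = 205 (mod 929); answer 205
Part IV: A3 = 205; r = -32; a(3) = -2*(-43) - 1*(15) - 1*(-32) = 103; iterating: a(3)=103, a(4)=-178, a(5)=296, a(6)=-517, a(7)=916, a(8)=-1611, a(9)=2823, a(10)=-4951, a(11)=8690, a(12)=-15252, a(13)=26765, a(14)=-46968, a(15)=82423, a(16)=-144643, a(17)=253831; answer 253831

253831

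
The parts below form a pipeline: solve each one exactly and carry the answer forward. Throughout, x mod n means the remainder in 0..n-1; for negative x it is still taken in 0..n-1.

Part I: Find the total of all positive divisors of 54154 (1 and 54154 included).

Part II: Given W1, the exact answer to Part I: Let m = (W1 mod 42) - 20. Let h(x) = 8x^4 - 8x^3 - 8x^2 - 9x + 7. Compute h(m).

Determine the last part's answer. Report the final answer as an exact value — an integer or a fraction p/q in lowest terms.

Part I: 54154 = 2 * 27077; sigma = (1 + 2) * (1 + 27077) = 3 * 27078 = 81234; answer 81234
Part II: W1 = 81234; m = -14; 8*(-14)^4 - 8*(-14)^3 - 8*(-14)^2 - 9*(-14)^1 + 7 = (307328) + (21952) + (-1568) + (126) + (7) = 327845; answer 327845

327845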